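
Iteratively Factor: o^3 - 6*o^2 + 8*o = (o - 4)*(o^2 - 2*o) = o*(o - 4)*(o - 2)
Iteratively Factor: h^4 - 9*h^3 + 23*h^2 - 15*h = (h - 1)*(h^3 - 8*h^2 + 15*h) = (h - 5)*(h - 1)*(h^2 - 3*h) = h*(h - 5)*(h - 1)*(h - 3)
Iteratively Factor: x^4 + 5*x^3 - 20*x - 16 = (x + 1)*(x^3 + 4*x^2 - 4*x - 16) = (x - 2)*(x + 1)*(x^2 + 6*x + 8) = (x - 2)*(x + 1)*(x + 2)*(x + 4)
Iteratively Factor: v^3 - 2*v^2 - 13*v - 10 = (v + 2)*(v^2 - 4*v - 5) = (v - 5)*(v + 2)*(v + 1)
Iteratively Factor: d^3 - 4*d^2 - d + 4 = (d - 4)*(d^2 - 1) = (d - 4)*(d - 1)*(d + 1)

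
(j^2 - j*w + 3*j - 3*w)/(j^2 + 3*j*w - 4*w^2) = (j + 3)/(j + 4*w)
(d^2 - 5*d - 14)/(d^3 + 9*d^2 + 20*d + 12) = (d - 7)/(d^2 + 7*d + 6)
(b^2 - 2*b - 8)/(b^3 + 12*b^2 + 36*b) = (b^2 - 2*b - 8)/(b*(b^2 + 12*b + 36))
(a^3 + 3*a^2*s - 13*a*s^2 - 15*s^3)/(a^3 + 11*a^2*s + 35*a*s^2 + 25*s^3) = (a - 3*s)/(a + 5*s)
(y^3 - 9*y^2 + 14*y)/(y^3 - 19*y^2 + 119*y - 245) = y*(y - 2)/(y^2 - 12*y + 35)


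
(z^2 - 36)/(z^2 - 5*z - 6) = (z + 6)/(z + 1)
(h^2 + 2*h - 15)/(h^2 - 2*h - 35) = (h - 3)/(h - 7)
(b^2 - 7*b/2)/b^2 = (b - 7/2)/b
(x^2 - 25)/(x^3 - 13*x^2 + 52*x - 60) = (x + 5)/(x^2 - 8*x + 12)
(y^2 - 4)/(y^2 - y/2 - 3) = 2*(y + 2)/(2*y + 3)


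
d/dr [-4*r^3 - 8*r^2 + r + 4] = -12*r^2 - 16*r + 1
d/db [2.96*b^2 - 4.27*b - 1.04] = 5.92*b - 4.27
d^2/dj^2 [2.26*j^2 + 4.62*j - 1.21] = 4.52000000000000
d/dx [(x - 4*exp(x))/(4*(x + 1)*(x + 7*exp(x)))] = ((1 - 4*exp(x))*(x + 1)*(x + 7*exp(x)) + (-x + 4*exp(x))*(x + 7*exp(x)) - (x + 1)*(x - 4*exp(x))*(7*exp(x) + 1))/(4*(x + 1)^2*(x + 7*exp(x))^2)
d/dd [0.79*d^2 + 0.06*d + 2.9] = 1.58*d + 0.06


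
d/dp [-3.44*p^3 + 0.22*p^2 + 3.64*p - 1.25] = -10.32*p^2 + 0.44*p + 3.64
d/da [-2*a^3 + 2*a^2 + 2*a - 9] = -6*a^2 + 4*a + 2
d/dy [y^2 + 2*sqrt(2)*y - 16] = 2*y + 2*sqrt(2)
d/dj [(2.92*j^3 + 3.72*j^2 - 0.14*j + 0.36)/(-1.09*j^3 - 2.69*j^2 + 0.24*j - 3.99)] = (-3.8*j^4 + 1.0964*j^3 - 33.259*j^2 - 27.7488*j + 0.4722)/(1.1881*j^6 + 5.8642*j^5 + 6.7129*j^4 + 7.407*j^3 + 21.5238*j^2 - 1.9152*j + 15.9201)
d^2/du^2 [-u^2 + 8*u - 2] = -2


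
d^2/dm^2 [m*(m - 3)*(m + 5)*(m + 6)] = 12*m^2 + 48*m - 6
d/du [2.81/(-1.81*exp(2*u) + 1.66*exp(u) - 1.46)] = (10.1722*exp(u) - 4.6646)*exp(u)/(1.81*exp(2*u) - 1.66*exp(u) + 1.46)^2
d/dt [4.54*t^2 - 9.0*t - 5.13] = 9.08*t - 9.0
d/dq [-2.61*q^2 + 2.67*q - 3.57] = 2.67 - 5.22*q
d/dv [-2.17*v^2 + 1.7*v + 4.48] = 1.7 - 4.34*v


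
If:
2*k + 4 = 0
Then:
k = -2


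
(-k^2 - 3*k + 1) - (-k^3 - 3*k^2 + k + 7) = k^3 + 2*k^2 - 4*k - 6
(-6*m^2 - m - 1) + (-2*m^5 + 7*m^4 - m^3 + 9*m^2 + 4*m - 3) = -2*m^5 + 7*m^4 - m^3 + 3*m^2 + 3*m - 4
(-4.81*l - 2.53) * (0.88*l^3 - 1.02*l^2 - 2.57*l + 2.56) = -4.2328*l^4 + 2.6798*l^3 + 14.9423*l^2 - 5.8115*l - 6.4768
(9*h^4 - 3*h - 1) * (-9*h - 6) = -81*h^5 - 54*h^4 + 27*h^2 + 27*h + 6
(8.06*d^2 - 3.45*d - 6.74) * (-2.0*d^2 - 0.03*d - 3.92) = -16.12*d^4 + 6.6582*d^3 - 18.0117*d^2 + 13.7262*d + 26.4208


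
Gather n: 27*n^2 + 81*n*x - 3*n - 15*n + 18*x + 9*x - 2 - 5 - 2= 27*n^2 + n*(81*x - 18) + 27*x - 9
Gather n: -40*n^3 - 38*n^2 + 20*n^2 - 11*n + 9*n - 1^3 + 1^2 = -40*n^3 - 18*n^2 - 2*n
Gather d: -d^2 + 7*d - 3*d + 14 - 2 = -d^2 + 4*d + 12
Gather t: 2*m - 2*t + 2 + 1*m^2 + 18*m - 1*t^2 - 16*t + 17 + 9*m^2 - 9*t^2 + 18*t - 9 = 10*m^2 + 20*m - 10*t^2 + 10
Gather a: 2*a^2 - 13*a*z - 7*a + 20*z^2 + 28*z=2*a^2 + a*(-13*z - 7) + 20*z^2 + 28*z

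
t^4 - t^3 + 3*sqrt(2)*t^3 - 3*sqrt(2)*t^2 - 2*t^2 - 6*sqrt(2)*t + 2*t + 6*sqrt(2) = (t - 1)*(t - sqrt(2))*(t + sqrt(2))*(t + 3*sqrt(2))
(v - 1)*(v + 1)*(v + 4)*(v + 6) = v^4 + 10*v^3 + 23*v^2 - 10*v - 24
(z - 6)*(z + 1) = z^2 - 5*z - 6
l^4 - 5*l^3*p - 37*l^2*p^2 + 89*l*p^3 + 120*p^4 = (l - 8*p)*(l - 3*p)*(l + p)*(l + 5*p)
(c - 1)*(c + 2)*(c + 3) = c^3 + 4*c^2 + c - 6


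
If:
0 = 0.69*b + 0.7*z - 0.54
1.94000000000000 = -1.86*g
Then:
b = 0.782608695652174 - 1.01449275362319*z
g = -1.04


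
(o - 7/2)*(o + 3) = o^2 - o/2 - 21/2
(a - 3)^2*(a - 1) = a^3 - 7*a^2 + 15*a - 9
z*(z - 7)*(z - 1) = z^3 - 8*z^2 + 7*z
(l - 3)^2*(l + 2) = l^3 - 4*l^2 - 3*l + 18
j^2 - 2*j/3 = j*(j - 2/3)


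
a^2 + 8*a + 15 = (a + 3)*(a + 5)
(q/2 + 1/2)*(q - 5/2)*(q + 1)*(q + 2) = q^4/2 + 3*q^3/4 - 5*q^2/2 - 21*q/4 - 5/2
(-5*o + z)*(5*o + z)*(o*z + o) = -25*o^3*z - 25*o^3 + o*z^3 + o*z^2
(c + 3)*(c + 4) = c^2 + 7*c + 12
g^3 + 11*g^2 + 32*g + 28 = (g + 2)^2*(g + 7)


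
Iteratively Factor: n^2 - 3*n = (n)*(n - 3)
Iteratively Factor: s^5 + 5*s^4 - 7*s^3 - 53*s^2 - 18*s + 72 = (s + 2)*(s^4 + 3*s^3 - 13*s^2 - 27*s + 36) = (s - 3)*(s + 2)*(s^3 + 6*s^2 + 5*s - 12) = (s - 3)*(s - 1)*(s + 2)*(s^2 + 7*s + 12) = (s - 3)*(s - 1)*(s + 2)*(s + 4)*(s + 3)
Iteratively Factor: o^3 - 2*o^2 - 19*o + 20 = (o - 1)*(o^2 - o - 20) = (o - 1)*(o + 4)*(o - 5)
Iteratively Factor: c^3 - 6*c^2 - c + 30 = (c - 3)*(c^2 - 3*c - 10) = (c - 5)*(c - 3)*(c + 2)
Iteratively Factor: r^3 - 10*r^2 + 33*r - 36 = (r - 4)*(r^2 - 6*r + 9) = (r - 4)*(r - 3)*(r - 3)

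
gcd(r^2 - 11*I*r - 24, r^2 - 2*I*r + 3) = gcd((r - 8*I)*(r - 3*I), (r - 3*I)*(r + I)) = r - 3*I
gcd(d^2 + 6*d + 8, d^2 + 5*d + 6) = d + 2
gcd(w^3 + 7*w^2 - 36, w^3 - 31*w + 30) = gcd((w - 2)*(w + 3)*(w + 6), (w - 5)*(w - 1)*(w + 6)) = w + 6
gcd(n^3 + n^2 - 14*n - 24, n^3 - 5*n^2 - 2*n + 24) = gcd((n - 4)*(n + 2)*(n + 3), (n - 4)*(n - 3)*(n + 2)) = n^2 - 2*n - 8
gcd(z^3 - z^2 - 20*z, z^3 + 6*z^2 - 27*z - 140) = z^2 - z - 20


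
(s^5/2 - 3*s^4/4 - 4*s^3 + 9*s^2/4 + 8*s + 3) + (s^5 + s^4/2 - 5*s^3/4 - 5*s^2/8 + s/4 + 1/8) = 3*s^5/2 - s^4/4 - 21*s^3/4 + 13*s^2/8 + 33*s/4 + 25/8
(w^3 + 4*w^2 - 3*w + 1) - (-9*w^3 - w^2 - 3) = 10*w^3 + 5*w^2 - 3*w + 4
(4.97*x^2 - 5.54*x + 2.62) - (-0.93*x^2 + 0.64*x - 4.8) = 5.9*x^2 - 6.18*x + 7.42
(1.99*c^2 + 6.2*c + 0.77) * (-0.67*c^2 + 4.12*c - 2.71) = -1.3333*c^4 + 4.0448*c^3 + 19.6352*c^2 - 13.6296*c - 2.0867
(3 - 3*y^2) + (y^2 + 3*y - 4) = -2*y^2 + 3*y - 1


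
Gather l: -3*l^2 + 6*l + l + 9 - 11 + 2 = -3*l^2 + 7*l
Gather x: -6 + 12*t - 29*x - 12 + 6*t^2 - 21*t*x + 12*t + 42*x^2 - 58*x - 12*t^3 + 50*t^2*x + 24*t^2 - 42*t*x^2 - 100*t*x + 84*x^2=-12*t^3 + 30*t^2 + 24*t + x^2*(126 - 42*t) + x*(50*t^2 - 121*t - 87) - 18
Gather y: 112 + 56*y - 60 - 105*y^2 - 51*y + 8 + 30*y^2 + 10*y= -75*y^2 + 15*y + 60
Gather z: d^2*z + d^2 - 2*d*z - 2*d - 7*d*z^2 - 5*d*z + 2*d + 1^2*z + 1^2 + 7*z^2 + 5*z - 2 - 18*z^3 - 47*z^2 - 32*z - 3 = d^2 - 18*z^3 + z^2*(-7*d - 40) + z*(d^2 - 7*d - 26) - 4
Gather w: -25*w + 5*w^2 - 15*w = 5*w^2 - 40*w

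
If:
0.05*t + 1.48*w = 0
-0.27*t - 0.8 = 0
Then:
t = -2.96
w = 0.10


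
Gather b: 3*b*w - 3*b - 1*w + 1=b*(3*w - 3) - w + 1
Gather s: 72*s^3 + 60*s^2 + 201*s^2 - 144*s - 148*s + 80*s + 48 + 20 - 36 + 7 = 72*s^3 + 261*s^2 - 212*s + 39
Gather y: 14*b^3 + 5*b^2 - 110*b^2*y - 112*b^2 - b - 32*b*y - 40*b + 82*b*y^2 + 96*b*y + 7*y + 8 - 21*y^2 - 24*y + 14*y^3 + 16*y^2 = 14*b^3 - 107*b^2 - 41*b + 14*y^3 + y^2*(82*b - 5) + y*(-110*b^2 + 64*b - 17) + 8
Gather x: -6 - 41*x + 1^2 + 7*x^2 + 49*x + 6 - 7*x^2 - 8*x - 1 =0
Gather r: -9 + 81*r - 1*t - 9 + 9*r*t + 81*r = r*(9*t + 162) - t - 18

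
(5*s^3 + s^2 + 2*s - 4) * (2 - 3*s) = -15*s^4 + 7*s^3 - 4*s^2 + 16*s - 8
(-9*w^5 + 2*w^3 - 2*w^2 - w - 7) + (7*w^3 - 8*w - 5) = -9*w^5 + 9*w^3 - 2*w^2 - 9*w - 12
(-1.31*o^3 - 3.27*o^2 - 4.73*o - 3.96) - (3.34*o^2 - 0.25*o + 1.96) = -1.31*o^3 - 6.61*o^2 - 4.48*o - 5.92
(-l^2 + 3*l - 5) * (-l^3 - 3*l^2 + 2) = l^5 - 4*l^3 + 13*l^2 + 6*l - 10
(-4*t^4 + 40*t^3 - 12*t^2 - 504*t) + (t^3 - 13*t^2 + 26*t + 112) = -4*t^4 + 41*t^3 - 25*t^2 - 478*t + 112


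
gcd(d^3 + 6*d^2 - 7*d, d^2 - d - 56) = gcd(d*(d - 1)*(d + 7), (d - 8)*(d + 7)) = d + 7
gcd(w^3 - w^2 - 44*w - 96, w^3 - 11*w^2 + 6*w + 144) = w^2 - 5*w - 24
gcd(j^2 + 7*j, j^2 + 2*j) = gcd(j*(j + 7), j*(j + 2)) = j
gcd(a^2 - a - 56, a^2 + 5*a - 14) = a + 7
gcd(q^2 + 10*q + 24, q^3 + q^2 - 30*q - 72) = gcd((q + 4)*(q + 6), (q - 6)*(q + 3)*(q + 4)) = q + 4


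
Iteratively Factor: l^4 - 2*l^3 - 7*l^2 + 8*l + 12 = (l - 3)*(l^3 + l^2 - 4*l - 4) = (l - 3)*(l + 1)*(l^2 - 4) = (l - 3)*(l + 1)*(l + 2)*(l - 2)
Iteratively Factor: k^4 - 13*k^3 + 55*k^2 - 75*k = (k - 3)*(k^3 - 10*k^2 + 25*k) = k*(k - 3)*(k^2 - 10*k + 25) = k*(k - 5)*(k - 3)*(k - 5)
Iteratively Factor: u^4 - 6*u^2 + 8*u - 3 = (u - 1)*(u^3 + u^2 - 5*u + 3) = (u - 1)^2*(u^2 + 2*u - 3) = (u - 1)^2*(u + 3)*(u - 1)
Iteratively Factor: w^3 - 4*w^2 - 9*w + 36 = (w + 3)*(w^2 - 7*w + 12) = (w - 3)*(w + 3)*(w - 4)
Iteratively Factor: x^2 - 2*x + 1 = (x - 1)*(x - 1)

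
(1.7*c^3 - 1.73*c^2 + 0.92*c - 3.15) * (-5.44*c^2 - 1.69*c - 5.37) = -9.248*c^5 + 6.5382*c^4 - 11.2101*c^3 + 24.8713*c^2 + 0.3831*c + 16.9155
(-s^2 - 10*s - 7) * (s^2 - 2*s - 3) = -s^4 - 8*s^3 + 16*s^2 + 44*s + 21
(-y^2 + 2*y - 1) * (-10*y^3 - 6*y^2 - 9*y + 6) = 10*y^5 - 14*y^4 + 7*y^3 - 18*y^2 + 21*y - 6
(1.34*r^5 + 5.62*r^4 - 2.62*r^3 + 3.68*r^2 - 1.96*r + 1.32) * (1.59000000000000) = 2.1306*r^5 + 8.9358*r^4 - 4.1658*r^3 + 5.8512*r^2 - 3.1164*r + 2.0988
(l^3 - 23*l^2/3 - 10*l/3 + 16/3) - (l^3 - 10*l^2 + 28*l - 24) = 7*l^2/3 - 94*l/3 + 88/3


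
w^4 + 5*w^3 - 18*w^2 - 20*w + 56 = (w - 2)^2*(w + 2)*(w + 7)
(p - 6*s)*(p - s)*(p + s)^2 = p^4 - 5*p^3*s - 7*p^2*s^2 + 5*p*s^3 + 6*s^4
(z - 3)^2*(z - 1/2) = z^3 - 13*z^2/2 + 12*z - 9/2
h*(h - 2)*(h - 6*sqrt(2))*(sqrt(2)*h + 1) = sqrt(2)*h^4 - 11*h^3 - 2*sqrt(2)*h^3 - 6*sqrt(2)*h^2 + 22*h^2 + 12*sqrt(2)*h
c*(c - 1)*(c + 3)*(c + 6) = c^4 + 8*c^3 + 9*c^2 - 18*c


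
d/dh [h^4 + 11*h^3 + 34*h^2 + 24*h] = 4*h^3 + 33*h^2 + 68*h + 24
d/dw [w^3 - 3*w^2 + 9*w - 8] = 3*w^2 - 6*w + 9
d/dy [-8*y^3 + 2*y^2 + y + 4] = -24*y^2 + 4*y + 1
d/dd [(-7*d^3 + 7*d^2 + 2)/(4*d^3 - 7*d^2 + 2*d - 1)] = (21*d^4 - 28*d^3 + 11*d^2 + 14*d - 4)/(16*d^6 - 56*d^5 + 65*d^4 - 36*d^3 + 18*d^2 - 4*d + 1)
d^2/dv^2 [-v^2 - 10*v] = -2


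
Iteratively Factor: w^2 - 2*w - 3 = (w - 3)*(w + 1)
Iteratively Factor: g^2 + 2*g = (g)*(g + 2)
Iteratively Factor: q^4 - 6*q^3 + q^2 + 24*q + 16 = (q + 1)*(q^3 - 7*q^2 + 8*q + 16) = (q - 4)*(q + 1)*(q^2 - 3*q - 4) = (q - 4)^2*(q + 1)*(q + 1)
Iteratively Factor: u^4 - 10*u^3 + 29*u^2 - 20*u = (u)*(u^3 - 10*u^2 + 29*u - 20) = u*(u - 4)*(u^2 - 6*u + 5) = u*(u - 5)*(u - 4)*(u - 1)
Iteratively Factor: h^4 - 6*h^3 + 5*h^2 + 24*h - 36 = (h - 3)*(h^3 - 3*h^2 - 4*h + 12) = (h - 3)*(h - 2)*(h^2 - h - 6) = (h - 3)^2*(h - 2)*(h + 2)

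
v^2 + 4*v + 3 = (v + 1)*(v + 3)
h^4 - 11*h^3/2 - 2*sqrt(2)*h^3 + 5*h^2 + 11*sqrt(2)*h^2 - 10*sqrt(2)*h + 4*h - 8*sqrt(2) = (h - 4)*(h - 2)*(h + 1/2)*(h - 2*sqrt(2))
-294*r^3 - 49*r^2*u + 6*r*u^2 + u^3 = (-7*r + u)*(6*r + u)*(7*r + u)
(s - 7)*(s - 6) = s^2 - 13*s + 42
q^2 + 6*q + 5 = (q + 1)*(q + 5)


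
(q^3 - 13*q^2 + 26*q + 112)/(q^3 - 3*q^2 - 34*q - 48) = (q - 7)/(q + 3)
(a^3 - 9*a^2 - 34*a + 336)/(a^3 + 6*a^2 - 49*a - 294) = (a - 8)/(a + 7)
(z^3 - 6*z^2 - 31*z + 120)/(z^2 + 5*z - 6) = (z^3 - 6*z^2 - 31*z + 120)/(z^2 + 5*z - 6)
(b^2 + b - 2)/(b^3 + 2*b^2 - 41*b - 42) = (b^2 + b - 2)/(b^3 + 2*b^2 - 41*b - 42)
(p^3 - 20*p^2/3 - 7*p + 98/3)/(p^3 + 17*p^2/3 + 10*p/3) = (3*p^3 - 20*p^2 - 21*p + 98)/(p*(3*p^2 + 17*p + 10))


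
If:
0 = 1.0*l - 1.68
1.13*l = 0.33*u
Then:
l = 1.68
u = 5.75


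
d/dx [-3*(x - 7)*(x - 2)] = 27 - 6*x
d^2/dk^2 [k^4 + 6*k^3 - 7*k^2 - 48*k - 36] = 12*k^2 + 36*k - 14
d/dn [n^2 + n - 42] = 2*n + 1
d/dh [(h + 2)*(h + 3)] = 2*h + 5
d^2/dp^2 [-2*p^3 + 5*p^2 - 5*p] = 10 - 12*p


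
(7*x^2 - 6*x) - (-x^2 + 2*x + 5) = 8*x^2 - 8*x - 5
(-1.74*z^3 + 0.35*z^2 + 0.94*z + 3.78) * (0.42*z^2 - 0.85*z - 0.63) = -0.7308*z^5 + 1.626*z^4 + 1.1935*z^3 + 0.5681*z^2 - 3.8052*z - 2.3814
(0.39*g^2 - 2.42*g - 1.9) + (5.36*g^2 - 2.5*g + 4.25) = 5.75*g^2 - 4.92*g + 2.35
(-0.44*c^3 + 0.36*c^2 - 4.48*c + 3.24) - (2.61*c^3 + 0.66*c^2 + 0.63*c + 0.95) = -3.05*c^3 - 0.3*c^2 - 5.11*c + 2.29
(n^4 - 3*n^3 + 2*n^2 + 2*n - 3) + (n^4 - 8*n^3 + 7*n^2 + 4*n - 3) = 2*n^4 - 11*n^3 + 9*n^2 + 6*n - 6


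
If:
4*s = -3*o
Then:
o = -4*s/3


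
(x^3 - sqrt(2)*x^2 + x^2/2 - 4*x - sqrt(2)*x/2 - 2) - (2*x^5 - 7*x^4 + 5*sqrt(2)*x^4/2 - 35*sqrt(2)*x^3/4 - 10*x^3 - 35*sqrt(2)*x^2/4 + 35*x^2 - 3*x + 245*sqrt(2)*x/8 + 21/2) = -2*x^5 - 5*sqrt(2)*x^4/2 + 7*x^4 + 11*x^3 + 35*sqrt(2)*x^3/4 - 69*x^2/2 + 31*sqrt(2)*x^2/4 - 249*sqrt(2)*x/8 - x - 25/2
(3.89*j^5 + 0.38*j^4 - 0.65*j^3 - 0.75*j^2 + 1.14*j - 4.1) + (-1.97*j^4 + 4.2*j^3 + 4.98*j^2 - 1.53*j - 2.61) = 3.89*j^5 - 1.59*j^4 + 3.55*j^3 + 4.23*j^2 - 0.39*j - 6.71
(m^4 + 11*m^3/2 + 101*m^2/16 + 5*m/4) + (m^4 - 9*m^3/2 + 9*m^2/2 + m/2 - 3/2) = 2*m^4 + m^3 + 173*m^2/16 + 7*m/4 - 3/2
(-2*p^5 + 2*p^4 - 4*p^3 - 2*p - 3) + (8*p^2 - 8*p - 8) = -2*p^5 + 2*p^4 - 4*p^3 + 8*p^2 - 10*p - 11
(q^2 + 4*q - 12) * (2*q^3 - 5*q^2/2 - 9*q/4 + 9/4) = 2*q^5 + 11*q^4/2 - 145*q^3/4 + 93*q^2/4 + 36*q - 27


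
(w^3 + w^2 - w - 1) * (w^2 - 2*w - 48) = w^5 - w^4 - 51*w^3 - 47*w^2 + 50*w + 48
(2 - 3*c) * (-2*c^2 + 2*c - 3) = 6*c^3 - 10*c^2 + 13*c - 6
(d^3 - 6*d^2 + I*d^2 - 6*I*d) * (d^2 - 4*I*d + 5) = d^5 - 6*d^4 - 3*I*d^4 + 9*d^3 + 18*I*d^3 - 54*d^2 + 5*I*d^2 - 30*I*d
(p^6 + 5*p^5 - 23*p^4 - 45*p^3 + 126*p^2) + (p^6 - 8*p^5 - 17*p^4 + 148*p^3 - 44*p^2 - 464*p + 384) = 2*p^6 - 3*p^5 - 40*p^4 + 103*p^3 + 82*p^2 - 464*p + 384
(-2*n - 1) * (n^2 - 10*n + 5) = -2*n^3 + 19*n^2 - 5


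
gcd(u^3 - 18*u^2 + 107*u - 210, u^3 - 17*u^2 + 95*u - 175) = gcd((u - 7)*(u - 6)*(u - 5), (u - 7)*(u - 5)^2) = u^2 - 12*u + 35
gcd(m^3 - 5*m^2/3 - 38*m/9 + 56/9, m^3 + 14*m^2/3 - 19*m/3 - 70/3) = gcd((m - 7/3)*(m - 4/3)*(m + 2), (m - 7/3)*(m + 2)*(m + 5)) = m^2 - m/3 - 14/3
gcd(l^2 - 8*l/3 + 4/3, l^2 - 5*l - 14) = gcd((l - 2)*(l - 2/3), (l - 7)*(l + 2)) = 1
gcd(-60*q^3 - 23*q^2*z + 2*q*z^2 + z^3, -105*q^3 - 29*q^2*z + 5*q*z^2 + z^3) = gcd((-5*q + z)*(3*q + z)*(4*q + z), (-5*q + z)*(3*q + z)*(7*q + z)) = -15*q^2 - 2*q*z + z^2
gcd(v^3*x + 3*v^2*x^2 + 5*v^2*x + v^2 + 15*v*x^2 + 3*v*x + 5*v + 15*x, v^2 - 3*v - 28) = 1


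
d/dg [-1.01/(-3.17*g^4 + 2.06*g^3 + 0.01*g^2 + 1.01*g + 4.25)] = (-12.8068*g^3 + 6.2418*g^2 + 0.0202*g + 1.0201)/(-3.17*g^4 + 2.06*g^3 + 0.01*g^2 + 1.01*g + 4.25)^2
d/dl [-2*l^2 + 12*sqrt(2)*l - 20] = -4*l + 12*sqrt(2)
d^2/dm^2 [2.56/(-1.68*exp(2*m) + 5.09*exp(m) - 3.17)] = (-2.56*(3.36*exp(m) - 5.09)*(6.72*exp(m) - 10.18)*exp(m) + (17.2032*exp(m) - 13.0304)*(1.68*exp(2*m) - 5.09*exp(m) + 3.17))*exp(m)/(1.68*exp(2*m) - 5.09*exp(m) + 3.17)^3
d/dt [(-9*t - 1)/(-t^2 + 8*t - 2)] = (-9*t^2 - 2*t + 26)/(t^4 - 16*t^3 + 68*t^2 - 32*t + 4)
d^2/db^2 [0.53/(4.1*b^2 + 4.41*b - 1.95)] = (-17.8186*b^2 - 19.16586*b + 0.53*(8.2*b + 4.41)*(16.4*b + 8.82) + 8.4747)/(4.1*b^2 + 4.41*b - 1.95)^3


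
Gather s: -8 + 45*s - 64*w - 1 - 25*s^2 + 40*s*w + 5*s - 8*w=-25*s^2 + s*(40*w + 50) - 72*w - 9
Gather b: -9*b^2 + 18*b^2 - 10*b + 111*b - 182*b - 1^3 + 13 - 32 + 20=9*b^2 - 81*b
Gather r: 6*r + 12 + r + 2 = 7*r + 14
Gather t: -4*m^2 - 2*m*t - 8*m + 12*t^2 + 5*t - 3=-4*m^2 - 8*m + 12*t^2 + t*(5 - 2*m) - 3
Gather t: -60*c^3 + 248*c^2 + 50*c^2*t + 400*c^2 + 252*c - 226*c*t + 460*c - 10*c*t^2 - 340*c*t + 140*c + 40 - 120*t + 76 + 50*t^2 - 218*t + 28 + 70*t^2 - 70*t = -60*c^3 + 648*c^2 + 852*c + t^2*(120 - 10*c) + t*(50*c^2 - 566*c - 408) + 144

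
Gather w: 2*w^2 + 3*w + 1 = 2*w^2 + 3*w + 1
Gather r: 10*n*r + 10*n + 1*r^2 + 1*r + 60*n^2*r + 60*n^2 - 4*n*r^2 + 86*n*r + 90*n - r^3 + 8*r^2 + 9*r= 60*n^2 + 100*n - r^3 + r^2*(9 - 4*n) + r*(60*n^2 + 96*n + 10)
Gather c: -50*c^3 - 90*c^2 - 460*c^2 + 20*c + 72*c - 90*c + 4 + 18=-50*c^3 - 550*c^2 + 2*c + 22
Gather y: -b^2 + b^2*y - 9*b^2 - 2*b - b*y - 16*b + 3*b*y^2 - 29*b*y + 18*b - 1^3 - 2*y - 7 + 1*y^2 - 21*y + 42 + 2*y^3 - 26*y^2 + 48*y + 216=-10*b^2 + 2*y^3 + y^2*(3*b - 25) + y*(b^2 - 30*b + 25) + 250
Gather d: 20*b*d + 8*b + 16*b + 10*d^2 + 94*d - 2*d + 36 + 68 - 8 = 24*b + 10*d^2 + d*(20*b + 92) + 96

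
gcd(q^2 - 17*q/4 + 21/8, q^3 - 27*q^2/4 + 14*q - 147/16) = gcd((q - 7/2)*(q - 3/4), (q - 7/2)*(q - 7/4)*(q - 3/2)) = q - 7/2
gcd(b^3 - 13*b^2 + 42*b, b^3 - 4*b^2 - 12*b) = b^2 - 6*b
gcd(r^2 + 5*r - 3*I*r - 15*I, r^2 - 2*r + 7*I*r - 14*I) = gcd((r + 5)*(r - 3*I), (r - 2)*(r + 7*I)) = 1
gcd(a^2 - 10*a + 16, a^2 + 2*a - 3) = 1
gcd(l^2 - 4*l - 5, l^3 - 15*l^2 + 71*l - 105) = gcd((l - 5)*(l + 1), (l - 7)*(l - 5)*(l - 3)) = l - 5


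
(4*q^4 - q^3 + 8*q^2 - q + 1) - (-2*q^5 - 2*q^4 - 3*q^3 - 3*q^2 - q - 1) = 2*q^5 + 6*q^4 + 2*q^3 + 11*q^2 + 2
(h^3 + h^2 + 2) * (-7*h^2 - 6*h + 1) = -7*h^5 - 13*h^4 - 5*h^3 - 13*h^2 - 12*h + 2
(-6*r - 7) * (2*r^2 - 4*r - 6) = -12*r^3 + 10*r^2 + 64*r + 42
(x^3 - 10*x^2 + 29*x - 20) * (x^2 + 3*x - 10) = x^5 - 7*x^4 - 11*x^3 + 167*x^2 - 350*x + 200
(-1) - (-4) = 3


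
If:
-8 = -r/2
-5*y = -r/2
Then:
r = 16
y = 8/5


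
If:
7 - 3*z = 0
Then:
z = 7/3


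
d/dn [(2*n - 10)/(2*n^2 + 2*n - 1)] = 2*(-2*n^2 + 20*n + 9)/(4*n^4 + 8*n^3 - 4*n + 1)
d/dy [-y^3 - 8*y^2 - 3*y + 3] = -3*y^2 - 16*y - 3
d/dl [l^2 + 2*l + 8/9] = 2*l + 2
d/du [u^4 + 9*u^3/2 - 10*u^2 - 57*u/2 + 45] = 4*u^3 + 27*u^2/2 - 20*u - 57/2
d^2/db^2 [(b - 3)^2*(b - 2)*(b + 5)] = 12*b^2 - 18*b - 38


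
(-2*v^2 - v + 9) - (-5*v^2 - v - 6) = 3*v^2 + 15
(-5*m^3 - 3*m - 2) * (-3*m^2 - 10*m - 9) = 15*m^5 + 50*m^4 + 54*m^3 + 36*m^2 + 47*m + 18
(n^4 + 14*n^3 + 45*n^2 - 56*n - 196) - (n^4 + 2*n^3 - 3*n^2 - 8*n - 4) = 12*n^3 + 48*n^2 - 48*n - 192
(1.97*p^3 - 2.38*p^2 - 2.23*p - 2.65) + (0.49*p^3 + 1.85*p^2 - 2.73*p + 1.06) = 2.46*p^3 - 0.53*p^2 - 4.96*p - 1.59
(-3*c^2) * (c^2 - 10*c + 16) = -3*c^4 + 30*c^3 - 48*c^2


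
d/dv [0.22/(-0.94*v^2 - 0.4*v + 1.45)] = (0.4136*v + 0.088)/(0.94*v^2 + 0.4*v - 1.45)^2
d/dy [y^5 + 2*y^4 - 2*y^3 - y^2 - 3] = y*(5*y^3 + 8*y^2 - 6*y - 2)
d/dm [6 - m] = -1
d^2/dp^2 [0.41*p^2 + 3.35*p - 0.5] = 0.820000000000000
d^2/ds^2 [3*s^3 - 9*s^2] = 18*s - 18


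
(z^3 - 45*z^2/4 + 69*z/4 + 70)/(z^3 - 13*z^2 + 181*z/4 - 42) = (4*z^2 - 13*z - 35)/(4*z^2 - 20*z + 21)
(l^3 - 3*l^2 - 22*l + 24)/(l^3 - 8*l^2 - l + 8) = (l^2 - 2*l - 24)/(l^2 - 7*l - 8)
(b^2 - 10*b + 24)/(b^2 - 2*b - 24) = (b - 4)/(b + 4)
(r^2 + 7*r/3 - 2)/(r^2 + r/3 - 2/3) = (r + 3)/(r + 1)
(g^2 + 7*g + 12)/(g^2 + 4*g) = (g + 3)/g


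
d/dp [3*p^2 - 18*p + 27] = 6*p - 18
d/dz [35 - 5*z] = -5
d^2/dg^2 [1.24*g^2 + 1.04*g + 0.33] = 2.48000000000000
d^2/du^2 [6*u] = 0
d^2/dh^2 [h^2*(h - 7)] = 6*h - 14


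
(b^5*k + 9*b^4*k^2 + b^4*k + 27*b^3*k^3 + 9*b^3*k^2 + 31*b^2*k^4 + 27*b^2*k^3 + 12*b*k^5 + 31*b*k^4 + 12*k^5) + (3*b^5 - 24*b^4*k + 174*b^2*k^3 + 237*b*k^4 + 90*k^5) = b^5*k + 3*b^5 + 9*b^4*k^2 - 23*b^4*k + 27*b^3*k^3 + 9*b^3*k^2 + 31*b^2*k^4 + 201*b^2*k^3 + 12*b*k^5 + 268*b*k^4 + 102*k^5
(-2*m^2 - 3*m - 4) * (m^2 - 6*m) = -2*m^4 + 9*m^3 + 14*m^2 + 24*m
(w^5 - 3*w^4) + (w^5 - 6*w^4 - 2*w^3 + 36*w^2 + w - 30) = 2*w^5 - 9*w^4 - 2*w^3 + 36*w^2 + w - 30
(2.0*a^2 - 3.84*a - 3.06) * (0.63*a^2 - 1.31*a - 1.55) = 1.26*a^4 - 5.0392*a^3 + 0.00260000000000016*a^2 + 9.9606*a + 4.743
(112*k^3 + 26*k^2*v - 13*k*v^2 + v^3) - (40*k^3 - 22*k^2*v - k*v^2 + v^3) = 72*k^3 + 48*k^2*v - 12*k*v^2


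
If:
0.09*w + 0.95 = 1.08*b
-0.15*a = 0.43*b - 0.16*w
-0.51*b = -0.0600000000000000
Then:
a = -10.09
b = 0.12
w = -9.14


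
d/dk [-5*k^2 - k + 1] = -10*k - 1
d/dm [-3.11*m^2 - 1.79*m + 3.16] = -6.22*m - 1.79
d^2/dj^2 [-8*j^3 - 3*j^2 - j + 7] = -48*j - 6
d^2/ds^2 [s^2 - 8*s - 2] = 2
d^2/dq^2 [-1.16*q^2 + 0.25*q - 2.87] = -2.32000000000000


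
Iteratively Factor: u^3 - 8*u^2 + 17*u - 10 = (u - 1)*(u^2 - 7*u + 10) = (u - 5)*(u - 1)*(u - 2)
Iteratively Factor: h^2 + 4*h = (h)*(h + 4)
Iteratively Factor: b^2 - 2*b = (b - 2)*(b)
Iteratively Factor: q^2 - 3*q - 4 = (q + 1)*(q - 4)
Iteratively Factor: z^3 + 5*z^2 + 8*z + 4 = (z + 2)*(z^2 + 3*z + 2) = (z + 2)^2*(z + 1)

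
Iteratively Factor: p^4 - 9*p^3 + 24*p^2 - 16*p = (p)*(p^3 - 9*p^2 + 24*p - 16) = p*(p - 1)*(p^2 - 8*p + 16) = p*(p - 4)*(p - 1)*(p - 4)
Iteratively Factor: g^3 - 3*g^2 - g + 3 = (g - 3)*(g^2 - 1) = (g - 3)*(g - 1)*(g + 1)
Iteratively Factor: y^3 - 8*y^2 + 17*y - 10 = (y - 5)*(y^2 - 3*y + 2) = (y - 5)*(y - 2)*(y - 1)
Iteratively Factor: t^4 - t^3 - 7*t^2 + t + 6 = (t - 1)*(t^3 - 7*t - 6) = (t - 3)*(t - 1)*(t^2 + 3*t + 2) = (t - 3)*(t - 1)*(t + 2)*(t + 1)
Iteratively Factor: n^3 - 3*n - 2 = (n + 1)*(n^2 - n - 2) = (n + 1)^2*(n - 2)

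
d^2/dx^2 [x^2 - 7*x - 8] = 2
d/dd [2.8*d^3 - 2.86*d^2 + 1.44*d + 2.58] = 8.4*d^2 - 5.72*d + 1.44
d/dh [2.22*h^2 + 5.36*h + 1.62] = 4.44*h + 5.36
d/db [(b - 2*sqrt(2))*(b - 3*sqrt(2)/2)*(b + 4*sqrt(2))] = 3*b^2 + sqrt(2)*b - 22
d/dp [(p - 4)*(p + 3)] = 2*p - 1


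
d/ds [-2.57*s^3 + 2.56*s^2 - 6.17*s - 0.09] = -7.71*s^2 + 5.12*s - 6.17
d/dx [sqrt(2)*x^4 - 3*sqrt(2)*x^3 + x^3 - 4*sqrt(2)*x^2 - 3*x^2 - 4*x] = 4*sqrt(2)*x^3 - 9*sqrt(2)*x^2 + 3*x^2 - 8*sqrt(2)*x - 6*x - 4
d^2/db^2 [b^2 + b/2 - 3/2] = 2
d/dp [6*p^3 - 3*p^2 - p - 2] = 18*p^2 - 6*p - 1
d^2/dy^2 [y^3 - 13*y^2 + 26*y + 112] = 6*y - 26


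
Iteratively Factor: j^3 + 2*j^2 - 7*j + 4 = (j + 4)*(j^2 - 2*j + 1) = (j - 1)*(j + 4)*(j - 1)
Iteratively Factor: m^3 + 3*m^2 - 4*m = (m + 4)*(m^2 - m) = m*(m + 4)*(m - 1)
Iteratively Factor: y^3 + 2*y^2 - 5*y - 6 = (y + 3)*(y^2 - y - 2) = (y + 1)*(y + 3)*(y - 2)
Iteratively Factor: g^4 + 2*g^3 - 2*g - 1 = (g + 1)*(g^3 + g^2 - g - 1) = (g + 1)^2*(g^2 - 1) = (g + 1)^3*(g - 1)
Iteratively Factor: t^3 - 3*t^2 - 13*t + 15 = (t + 3)*(t^2 - 6*t + 5) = (t - 5)*(t + 3)*(t - 1)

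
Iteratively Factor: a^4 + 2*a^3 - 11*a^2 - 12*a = (a + 1)*(a^3 + a^2 - 12*a) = (a + 1)*(a + 4)*(a^2 - 3*a) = (a - 3)*(a + 1)*(a + 4)*(a)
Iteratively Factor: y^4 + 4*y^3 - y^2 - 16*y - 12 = (y + 3)*(y^3 + y^2 - 4*y - 4) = (y + 1)*(y + 3)*(y^2 - 4) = (y - 2)*(y + 1)*(y + 3)*(y + 2)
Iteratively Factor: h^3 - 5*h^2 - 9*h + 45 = (h - 3)*(h^2 - 2*h - 15) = (h - 3)*(h + 3)*(h - 5)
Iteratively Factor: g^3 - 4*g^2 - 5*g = (g + 1)*(g^2 - 5*g) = g*(g + 1)*(g - 5)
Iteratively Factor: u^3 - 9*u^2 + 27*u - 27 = (u - 3)*(u^2 - 6*u + 9) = (u - 3)^2*(u - 3)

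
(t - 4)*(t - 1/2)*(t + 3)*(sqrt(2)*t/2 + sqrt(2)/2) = sqrt(2)*t^4/2 - sqrt(2)*t^3/4 - 13*sqrt(2)*t^2/2 - 11*sqrt(2)*t/4 + 3*sqrt(2)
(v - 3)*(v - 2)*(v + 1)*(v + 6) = v^4 + 2*v^3 - 23*v^2 + 12*v + 36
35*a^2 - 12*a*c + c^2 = (-7*a + c)*(-5*a + c)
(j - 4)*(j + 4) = j^2 - 16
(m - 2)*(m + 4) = m^2 + 2*m - 8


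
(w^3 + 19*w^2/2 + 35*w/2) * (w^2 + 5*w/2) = w^5 + 12*w^4 + 165*w^3/4 + 175*w^2/4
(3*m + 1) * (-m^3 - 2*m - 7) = -3*m^4 - m^3 - 6*m^2 - 23*m - 7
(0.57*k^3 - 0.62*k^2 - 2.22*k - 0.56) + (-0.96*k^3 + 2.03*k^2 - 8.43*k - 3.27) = -0.39*k^3 + 1.41*k^2 - 10.65*k - 3.83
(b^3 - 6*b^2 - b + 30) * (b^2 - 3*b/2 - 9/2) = b^5 - 15*b^4/2 + 7*b^3/2 + 117*b^2/2 - 81*b/2 - 135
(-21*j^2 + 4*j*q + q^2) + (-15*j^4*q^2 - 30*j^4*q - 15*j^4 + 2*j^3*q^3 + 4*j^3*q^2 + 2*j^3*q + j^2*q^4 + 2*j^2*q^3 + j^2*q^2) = -15*j^4*q^2 - 30*j^4*q - 15*j^4 + 2*j^3*q^3 + 4*j^3*q^2 + 2*j^3*q + j^2*q^4 + 2*j^2*q^3 + j^2*q^2 - 21*j^2 + 4*j*q + q^2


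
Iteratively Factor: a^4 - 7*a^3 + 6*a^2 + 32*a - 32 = (a - 1)*(a^3 - 6*a^2 + 32) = (a - 4)*(a - 1)*(a^2 - 2*a - 8) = (a - 4)^2*(a - 1)*(a + 2)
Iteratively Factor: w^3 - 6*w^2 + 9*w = (w - 3)*(w^2 - 3*w) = (w - 3)^2*(w)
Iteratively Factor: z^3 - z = (z - 1)*(z^2 + z) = z*(z - 1)*(z + 1)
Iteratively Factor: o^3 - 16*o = (o - 4)*(o^2 + 4*o) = o*(o - 4)*(o + 4)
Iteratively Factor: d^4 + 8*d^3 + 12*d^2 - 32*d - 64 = (d + 4)*(d^3 + 4*d^2 - 4*d - 16) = (d + 4)^2*(d^2 - 4) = (d + 2)*(d + 4)^2*(d - 2)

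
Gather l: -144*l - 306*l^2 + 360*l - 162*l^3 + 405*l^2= -162*l^3 + 99*l^2 + 216*l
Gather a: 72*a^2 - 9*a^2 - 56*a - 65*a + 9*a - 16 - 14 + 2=63*a^2 - 112*a - 28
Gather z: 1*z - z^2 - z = -z^2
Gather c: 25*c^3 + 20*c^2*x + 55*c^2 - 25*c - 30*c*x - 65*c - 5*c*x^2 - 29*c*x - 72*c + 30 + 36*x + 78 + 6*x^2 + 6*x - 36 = 25*c^3 + c^2*(20*x + 55) + c*(-5*x^2 - 59*x - 162) + 6*x^2 + 42*x + 72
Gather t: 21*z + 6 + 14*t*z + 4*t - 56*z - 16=t*(14*z + 4) - 35*z - 10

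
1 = 1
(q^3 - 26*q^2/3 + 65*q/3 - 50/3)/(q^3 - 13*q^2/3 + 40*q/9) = 3*(q^2 - 7*q + 10)/(q*(3*q - 8))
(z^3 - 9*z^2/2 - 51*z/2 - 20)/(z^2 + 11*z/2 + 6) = (2*z^3 - 9*z^2 - 51*z - 40)/(2*z^2 + 11*z + 12)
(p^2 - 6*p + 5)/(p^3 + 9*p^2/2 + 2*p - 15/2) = 2*(p - 5)/(2*p^2 + 11*p + 15)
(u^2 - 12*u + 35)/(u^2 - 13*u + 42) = (u - 5)/(u - 6)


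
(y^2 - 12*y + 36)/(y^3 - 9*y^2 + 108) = 1/(y + 3)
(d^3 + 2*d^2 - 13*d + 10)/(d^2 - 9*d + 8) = (d^2 + 3*d - 10)/(d - 8)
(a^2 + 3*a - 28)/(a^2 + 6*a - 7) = (a - 4)/(a - 1)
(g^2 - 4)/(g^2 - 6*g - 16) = (g - 2)/(g - 8)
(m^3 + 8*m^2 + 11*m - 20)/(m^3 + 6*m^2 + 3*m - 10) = (m + 4)/(m + 2)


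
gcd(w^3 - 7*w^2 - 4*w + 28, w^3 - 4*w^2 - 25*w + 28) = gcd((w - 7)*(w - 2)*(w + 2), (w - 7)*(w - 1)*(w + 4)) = w - 7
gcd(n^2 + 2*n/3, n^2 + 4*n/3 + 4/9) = n + 2/3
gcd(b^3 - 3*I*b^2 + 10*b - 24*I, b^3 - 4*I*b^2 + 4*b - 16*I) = b^2 - 6*I*b - 8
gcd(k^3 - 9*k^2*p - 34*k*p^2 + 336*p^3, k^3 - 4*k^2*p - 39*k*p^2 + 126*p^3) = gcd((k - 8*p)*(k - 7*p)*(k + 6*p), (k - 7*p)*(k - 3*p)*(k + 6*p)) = -k^2 + k*p + 42*p^2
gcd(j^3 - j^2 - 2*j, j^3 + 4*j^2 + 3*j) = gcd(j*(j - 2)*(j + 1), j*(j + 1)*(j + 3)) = j^2 + j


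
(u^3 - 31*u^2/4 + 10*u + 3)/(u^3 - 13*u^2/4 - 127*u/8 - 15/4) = 2*(u - 2)/(2*u + 5)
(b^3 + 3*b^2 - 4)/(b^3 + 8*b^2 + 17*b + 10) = (b^2 + b - 2)/(b^2 + 6*b + 5)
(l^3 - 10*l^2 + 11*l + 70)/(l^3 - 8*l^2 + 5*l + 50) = (l - 7)/(l - 5)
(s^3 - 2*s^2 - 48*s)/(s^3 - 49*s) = (s^2 - 2*s - 48)/(s^2 - 49)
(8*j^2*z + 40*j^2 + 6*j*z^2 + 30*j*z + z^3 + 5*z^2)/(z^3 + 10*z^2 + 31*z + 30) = (8*j^2 + 6*j*z + z^2)/(z^2 + 5*z + 6)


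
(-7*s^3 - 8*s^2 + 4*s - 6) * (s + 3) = -7*s^4 - 29*s^3 - 20*s^2 + 6*s - 18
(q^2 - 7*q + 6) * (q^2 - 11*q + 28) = q^4 - 18*q^3 + 111*q^2 - 262*q + 168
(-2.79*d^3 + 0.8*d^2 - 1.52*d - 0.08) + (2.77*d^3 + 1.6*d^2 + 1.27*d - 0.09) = -0.02*d^3 + 2.4*d^2 - 0.25*d - 0.17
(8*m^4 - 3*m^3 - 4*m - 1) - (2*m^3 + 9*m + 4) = 8*m^4 - 5*m^3 - 13*m - 5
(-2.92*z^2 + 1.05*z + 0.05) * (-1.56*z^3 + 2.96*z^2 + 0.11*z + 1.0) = 4.5552*z^5 - 10.2812*z^4 + 2.7088*z^3 - 2.6565*z^2 + 1.0555*z + 0.05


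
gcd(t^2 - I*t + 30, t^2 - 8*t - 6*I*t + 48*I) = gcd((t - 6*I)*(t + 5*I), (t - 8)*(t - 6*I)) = t - 6*I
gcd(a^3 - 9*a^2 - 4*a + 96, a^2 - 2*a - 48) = a - 8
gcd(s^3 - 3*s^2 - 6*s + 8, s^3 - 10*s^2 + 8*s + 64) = s^2 - 2*s - 8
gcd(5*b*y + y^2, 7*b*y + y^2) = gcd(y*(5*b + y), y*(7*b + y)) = y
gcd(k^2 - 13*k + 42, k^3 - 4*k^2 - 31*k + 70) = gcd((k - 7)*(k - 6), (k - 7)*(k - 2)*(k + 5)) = k - 7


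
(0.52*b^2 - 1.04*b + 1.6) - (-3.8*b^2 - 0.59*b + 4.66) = 4.32*b^2 - 0.45*b - 3.06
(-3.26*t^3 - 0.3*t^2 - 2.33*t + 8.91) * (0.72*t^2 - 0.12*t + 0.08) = -2.3472*t^5 + 0.1752*t^4 - 1.9024*t^3 + 6.6708*t^2 - 1.2556*t + 0.7128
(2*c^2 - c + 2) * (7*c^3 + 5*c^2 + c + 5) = 14*c^5 + 3*c^4 + 11*c^3 + 19*c^2 - 3*c + 10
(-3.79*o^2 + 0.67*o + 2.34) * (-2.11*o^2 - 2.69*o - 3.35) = 7.9969*o^4 + 8.7814*o^3 + 5.9568*o^2 - 8.5391*o - 7.839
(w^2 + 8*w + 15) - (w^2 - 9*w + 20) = 17*w - 5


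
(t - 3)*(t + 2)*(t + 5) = t^3 + 4*t^2 - 11*t - 30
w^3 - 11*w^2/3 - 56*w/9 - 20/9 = (w - 5)*(w + 2/3)^2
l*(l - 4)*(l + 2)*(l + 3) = l^4 + l^3 - 14*l^2 - 24*l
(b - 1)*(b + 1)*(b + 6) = b^3 + 6*b^2 - b - 6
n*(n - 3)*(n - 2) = n^3 - 5*n^2 + 6*n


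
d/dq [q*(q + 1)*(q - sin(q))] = -q*(q + 1)*(cos(q) - 1) + q*(q - sin(q)) + (q + 1)*(q - sin(q))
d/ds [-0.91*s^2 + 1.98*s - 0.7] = 1.98 - 1.82*s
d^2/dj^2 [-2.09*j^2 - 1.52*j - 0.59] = -4.18000000000000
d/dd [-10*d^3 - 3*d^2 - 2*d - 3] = -30*d^2 - 6*d - 2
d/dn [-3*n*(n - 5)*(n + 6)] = -9*n^2 - 6*n + 90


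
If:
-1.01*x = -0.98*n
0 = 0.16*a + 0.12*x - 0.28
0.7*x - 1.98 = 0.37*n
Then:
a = -2.91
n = 6.40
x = 6.21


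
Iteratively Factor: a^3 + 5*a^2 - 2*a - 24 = (a - 2)*(a^2 + 7*a + 12) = (a - 2)*(a + 4)*(a + 3)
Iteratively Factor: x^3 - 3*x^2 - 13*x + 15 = (x + 3)*(x^2 - 6*x + 5) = (x - 5)*(x + 3)*(x - 1)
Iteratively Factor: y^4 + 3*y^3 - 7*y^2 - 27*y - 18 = (y - 3)*(y^3 + 6*y^2 + 11*y + 6) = (y - 3)*(y + 1)*(y^2 + 5*y + 6) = (y - 3)*(y + 1)*(y + 2)*(y + 3)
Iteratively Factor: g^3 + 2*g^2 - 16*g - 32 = (g + 4)*(g^2 - 2*g - 8) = (g + 2)*(g + 4)*(g - 4)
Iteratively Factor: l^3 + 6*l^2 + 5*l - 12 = (l + 3)*(l^2 + 3*l - 4) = (l + 3)*(l + 4)*(l - 1)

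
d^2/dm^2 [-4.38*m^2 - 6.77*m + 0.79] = -8.76000000000000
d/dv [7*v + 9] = 7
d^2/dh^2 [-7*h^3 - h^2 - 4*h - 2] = -42*h - 2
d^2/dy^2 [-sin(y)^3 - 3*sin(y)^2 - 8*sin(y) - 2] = 9*sin(y)^3 + 12*sin(y)^2 + 2*sin(y) - 6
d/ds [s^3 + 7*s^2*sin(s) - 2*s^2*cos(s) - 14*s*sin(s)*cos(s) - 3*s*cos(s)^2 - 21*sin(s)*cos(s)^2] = 2*s^2*sin(s) + 7*s^2*cos(s) + 3*s^2 + 14*s*sin(s) + 3*s*sin(2*s) - 4*s*cos(s) - 14*s*cos(2*s) - 7*sin(2*s) - 21*cos(s)/4 - 3*cos(2*s)/2 - 63*cos(3*s)/4 - 3/2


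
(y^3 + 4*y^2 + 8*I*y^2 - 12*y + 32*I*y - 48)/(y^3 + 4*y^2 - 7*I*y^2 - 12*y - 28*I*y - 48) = (y^2 + 8*I*y - 12)/(y^2 - 7*I*y - 12)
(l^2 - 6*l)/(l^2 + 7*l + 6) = l*(l - 6)/(l^2 + 7*l + 6)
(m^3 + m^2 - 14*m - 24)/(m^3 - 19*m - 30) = (m - 4)/(m - 5)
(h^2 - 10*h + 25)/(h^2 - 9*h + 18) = (h^2 - 10*h + 25)/(h^2 - 9*h + 18)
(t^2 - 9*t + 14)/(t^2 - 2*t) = (t - 7)/t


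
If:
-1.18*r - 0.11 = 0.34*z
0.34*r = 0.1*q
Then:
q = -0.979661016949153*z - 0.316949152542373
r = -0.288135593220339*z - 0.0932203389830508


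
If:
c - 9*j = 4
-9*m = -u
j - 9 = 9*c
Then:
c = -17/16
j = -9/16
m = u/9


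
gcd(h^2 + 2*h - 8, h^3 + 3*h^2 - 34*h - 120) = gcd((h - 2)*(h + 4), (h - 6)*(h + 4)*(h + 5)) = h + 4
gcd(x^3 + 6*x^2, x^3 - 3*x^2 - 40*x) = x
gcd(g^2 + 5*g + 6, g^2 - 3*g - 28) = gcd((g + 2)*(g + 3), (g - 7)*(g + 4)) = 1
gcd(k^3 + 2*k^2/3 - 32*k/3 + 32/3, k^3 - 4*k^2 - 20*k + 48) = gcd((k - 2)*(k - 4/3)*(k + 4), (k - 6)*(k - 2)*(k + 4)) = k^2 + 2*k - 8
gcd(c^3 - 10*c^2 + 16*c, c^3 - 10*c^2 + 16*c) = c^3 - 10*c^2 + 16*c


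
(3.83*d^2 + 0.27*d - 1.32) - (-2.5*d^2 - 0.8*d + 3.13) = 6.33*d^2 + 1.07*d - 4.45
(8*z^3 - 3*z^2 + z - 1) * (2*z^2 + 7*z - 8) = 16*z^5 + 50*z^4 - 83*z^3 + 29*z^2 - 15*z + 8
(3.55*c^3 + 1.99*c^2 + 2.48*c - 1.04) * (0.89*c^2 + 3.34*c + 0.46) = 3.1595*c^5 + 13.6281*c^4 + 10.4868*c^3 + 8.273*c^2 - 2.3328*c - 0.4784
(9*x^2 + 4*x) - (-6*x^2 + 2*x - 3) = 15*x^2 + 2*x + 3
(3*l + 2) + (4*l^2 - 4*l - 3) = 4*l^2 - l - 1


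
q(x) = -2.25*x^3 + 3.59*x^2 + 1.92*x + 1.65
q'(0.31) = 3.50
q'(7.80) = -352.75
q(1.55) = 4.87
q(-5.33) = 434.10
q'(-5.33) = -228.11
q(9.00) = -1330.53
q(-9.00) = 1915.41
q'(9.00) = -480.21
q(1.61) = 4.66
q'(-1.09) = -13.93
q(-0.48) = 1.80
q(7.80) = -832.70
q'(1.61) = -4.02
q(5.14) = -199.18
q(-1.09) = 6.74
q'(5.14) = -139.51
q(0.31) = 2.52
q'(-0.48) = -3.08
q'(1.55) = -3.17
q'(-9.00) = -609.45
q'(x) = -6.75*x^2 + 7.18*x + 1.92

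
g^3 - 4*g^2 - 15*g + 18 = (g - 6)*(g - 1)*(g + 3)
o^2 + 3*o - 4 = (o - 1)*(o + 4)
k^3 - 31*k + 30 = (k - 5)*(k - 1)*(k + 6)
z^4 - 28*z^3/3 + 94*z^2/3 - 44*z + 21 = (z - 3)^2*(z - 7/3)*(z - 1)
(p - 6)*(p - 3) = p^2 - 9*p + 18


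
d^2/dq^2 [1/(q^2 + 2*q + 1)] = 6/(q^4 + 4*q^3 + 6*q^2 + 4*q + 1)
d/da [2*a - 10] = 2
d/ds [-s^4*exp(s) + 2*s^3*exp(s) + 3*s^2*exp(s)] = s*(-s^3 - 2*s^2 + 9*s + 6)*exp(s)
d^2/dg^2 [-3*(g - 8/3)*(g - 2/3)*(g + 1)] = 14 - 18*g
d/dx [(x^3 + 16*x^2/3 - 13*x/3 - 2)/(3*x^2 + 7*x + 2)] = (x^2 + 4*x + 16)/(3*(x^2 + 4*x + 4))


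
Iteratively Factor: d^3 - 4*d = (d - 2)*(d^2 + 2*d) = (d - 2)*(d + 2)*(d)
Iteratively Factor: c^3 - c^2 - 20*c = (c + 4)*(c^2 - 5*c) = (c - 5)*(c + 4)*(c)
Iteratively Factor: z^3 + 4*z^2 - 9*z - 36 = (z + 3)*(z^2 + z - 12) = (z + 3)*(z + 4)*(z - 3)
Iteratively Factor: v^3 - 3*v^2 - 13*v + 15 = (v + 3)*(v^2 - 6*v + 5) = (v - 5)*(v + 3)*(v - 1)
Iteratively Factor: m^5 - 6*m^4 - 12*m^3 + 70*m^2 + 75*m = (m - 5)*(m^4 - m^3 - 17*m^2 - 15*m) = (m - 5)*(m + 1)*(m^3 - 2*m^2 - 15*m) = m*(m - 5)*(m + 1)*(m^2 - 2*m - 15) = m*(m - 5)^2*(m + 1)*(m + 3)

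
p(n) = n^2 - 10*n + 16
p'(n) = 2*n - 10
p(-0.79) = 24.52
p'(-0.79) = -11.58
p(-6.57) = 124.86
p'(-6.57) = -23.14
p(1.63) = 2.36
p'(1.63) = -6.74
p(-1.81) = 37.38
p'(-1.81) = -13.62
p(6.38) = -7.10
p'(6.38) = 2.76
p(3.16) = -5.61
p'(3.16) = -3.68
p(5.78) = -8.39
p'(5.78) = 1.56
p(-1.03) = 27.36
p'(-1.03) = -12.06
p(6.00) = -8.00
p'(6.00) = 2.00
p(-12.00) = 280.00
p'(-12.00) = -34.00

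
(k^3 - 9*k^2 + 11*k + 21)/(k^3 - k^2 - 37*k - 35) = (k - 3)/(k + 5)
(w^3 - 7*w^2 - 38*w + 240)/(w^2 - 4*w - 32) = (w^2 + w - 30)/(w + 4)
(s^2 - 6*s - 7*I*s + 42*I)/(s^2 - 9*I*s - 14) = (s - 6)/(s - 2*I)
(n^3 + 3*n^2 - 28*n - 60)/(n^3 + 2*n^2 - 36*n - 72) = (n - 5)/(n - 6)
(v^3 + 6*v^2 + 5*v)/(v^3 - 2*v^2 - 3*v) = (v + 5)/(v - 3)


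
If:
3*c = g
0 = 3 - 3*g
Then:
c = 1/3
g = 1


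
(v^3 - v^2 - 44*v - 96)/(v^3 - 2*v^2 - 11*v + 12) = (v^2 - 4*v - 32)/(v^2 - 5*v + 4)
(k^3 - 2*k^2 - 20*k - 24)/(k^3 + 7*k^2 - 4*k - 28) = (k^2 - 4*k - 12)/(k^2 + 5*k - 14)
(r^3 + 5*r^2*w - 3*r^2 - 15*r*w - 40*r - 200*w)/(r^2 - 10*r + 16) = (r^2 + 5*r*w + 5*r + 25*w)/(r - 2)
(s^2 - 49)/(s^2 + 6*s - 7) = (s - 7)/(s - 1)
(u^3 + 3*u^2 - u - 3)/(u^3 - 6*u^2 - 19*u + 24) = (u + 1)/(u - 8)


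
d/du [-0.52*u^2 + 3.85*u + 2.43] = 3.85 - 1.04*u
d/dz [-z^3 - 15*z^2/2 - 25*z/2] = -3*z^2 - 15*z - 25/2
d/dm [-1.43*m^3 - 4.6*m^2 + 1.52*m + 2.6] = -4.29*m^2 - 9.2*m + 1.52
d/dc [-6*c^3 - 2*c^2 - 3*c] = -18*c^2 - 4*c - 3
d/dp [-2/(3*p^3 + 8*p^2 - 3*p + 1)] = 2*(9*p^2 + 16*p - 3)/(3*p^3 + 8*p^2 - 3*p + 1)^2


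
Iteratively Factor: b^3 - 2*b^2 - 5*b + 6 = (b + 2)*(b^2 - 4*b + 3) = (b - 1)*(b + 2)*(b - 3)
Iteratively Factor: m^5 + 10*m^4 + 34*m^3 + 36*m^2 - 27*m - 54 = (m + 2)*(m^4 + 8*m^3 + 18*m^2 - 27) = (m + 2)*(m + 3)*(m^3 + 5*m^2 + 3*m - 9) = (m + 2)*(m + 3)^2*(m^2 + 2*m - 3) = (m + 2)*(m + 3)^3*(m - 1)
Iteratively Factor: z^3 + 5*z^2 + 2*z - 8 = (z + 2)*(z^2 + 3*z - 4) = (z + 2)*(z + 4)*(z - 1)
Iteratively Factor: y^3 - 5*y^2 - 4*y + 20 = (y + 2)*(y^2 - 7*y + 10) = (y - 5)*(y + 2)*(y - 2)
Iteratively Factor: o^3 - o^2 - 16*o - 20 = (o - 5)*(o^2 + 4*o + 4) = (o - 5)*(o + 2)*(o + 2)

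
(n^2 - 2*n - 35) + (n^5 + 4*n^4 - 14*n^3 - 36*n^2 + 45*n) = n^5 + 4*n^4 - 14*n^3 - 35*n^2 + 43*n - 35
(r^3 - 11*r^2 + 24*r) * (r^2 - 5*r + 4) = r^5 - 16*r^4 + 83*r^3 - 164*r^2 + 96*r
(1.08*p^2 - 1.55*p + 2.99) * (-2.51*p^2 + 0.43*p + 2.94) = -2.7108*p^4 + 4.3549*p^3 - 4.9962*p^2 - 3.2713*p + 8.7906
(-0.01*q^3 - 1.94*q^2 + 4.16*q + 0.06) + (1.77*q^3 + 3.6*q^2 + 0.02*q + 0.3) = 1.76*q^3 + 1.66*q^2 + 4.18*q + 0.36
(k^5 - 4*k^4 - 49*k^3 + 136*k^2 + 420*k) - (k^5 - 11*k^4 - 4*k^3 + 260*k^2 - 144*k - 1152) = 7*k^4 - 45*k^3 - 124*k^2 + 564*k + 1152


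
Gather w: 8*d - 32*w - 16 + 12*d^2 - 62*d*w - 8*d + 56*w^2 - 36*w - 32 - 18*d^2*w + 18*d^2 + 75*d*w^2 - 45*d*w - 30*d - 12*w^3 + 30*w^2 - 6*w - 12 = 30*d^2 - 30*d - 12*w^3 + w^2*(75*d + 86) + w*(-18*d^2 - 107*d - 74) - 60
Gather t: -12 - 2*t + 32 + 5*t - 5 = 3*t + 15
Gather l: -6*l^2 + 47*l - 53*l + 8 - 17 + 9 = -6*l^2 - 6*l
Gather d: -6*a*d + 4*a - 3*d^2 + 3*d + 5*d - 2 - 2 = 4*a - 3*d^2 + d*(8 - 6*a) - 4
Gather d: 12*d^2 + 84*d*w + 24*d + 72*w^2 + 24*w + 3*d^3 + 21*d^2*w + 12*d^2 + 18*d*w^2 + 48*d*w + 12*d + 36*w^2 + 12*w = 3*d^3 + d^2*(21*w + 24) + d*(18*w^2 + 132*w + 36) + 108*w^2 + 36*w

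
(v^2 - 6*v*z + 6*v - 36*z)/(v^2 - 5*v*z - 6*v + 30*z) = (v^2 - 6*v*z + 6*v - 36*z)/(v^2 - 5*v*z - 6*v + 30*z)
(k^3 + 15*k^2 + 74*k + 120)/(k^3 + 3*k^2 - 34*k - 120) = (k + 6)/(k - 6)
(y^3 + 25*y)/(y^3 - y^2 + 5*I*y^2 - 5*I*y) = (y - 5*I)/(y - 1)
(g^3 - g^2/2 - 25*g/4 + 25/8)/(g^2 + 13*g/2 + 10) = (g^2 - 3*g + 5/4)/(g + 4)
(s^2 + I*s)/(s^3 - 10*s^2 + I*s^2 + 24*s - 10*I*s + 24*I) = s/(s^2 - 10*s + 24)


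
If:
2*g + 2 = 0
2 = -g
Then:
No Solution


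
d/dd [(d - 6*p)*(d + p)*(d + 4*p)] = 3*d^2 - 2*d*p - 26*p^2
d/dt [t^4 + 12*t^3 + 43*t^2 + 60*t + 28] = 4*t^3 + 36*t^2 + 86*t + 60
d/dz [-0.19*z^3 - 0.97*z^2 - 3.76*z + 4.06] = -0.57*z^2 - 1.94*z - 3.76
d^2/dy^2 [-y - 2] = 0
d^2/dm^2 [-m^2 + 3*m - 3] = -2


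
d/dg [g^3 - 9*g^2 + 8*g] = 3*g^2 - 18*g + 8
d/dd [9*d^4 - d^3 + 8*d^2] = d*(36*d^2 - 3*d + 16)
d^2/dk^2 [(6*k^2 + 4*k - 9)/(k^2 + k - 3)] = 2*(-2*k^3 + 27*k^2 + 9*k + 30)/(k^6 + 3*k^5 - 6*k^4 - 17*k^3 + 18*k^2 + 27*k - 27)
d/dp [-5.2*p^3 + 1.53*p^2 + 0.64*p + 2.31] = -15.6*p^2 + 3.06*p + 0.64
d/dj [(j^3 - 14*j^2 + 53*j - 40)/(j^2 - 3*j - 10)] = (j^2 + 4*j - 26)/(j^2 + 4*j + 4)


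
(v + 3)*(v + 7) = v^2 + 10*v + 21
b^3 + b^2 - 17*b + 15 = (b - 3)*(b - 1)*(b + 5)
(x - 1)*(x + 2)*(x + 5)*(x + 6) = x^4 + 12*x^3 + 39*x^2 + 8*x - 60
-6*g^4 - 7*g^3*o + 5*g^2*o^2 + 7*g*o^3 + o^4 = (-g + o)*(g + o)^2*(6*g + o)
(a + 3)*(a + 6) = a^2 + 9*a + 18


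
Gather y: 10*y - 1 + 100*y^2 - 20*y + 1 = 100*y^2 - 10*y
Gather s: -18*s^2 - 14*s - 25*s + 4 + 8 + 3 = -18*s^2 - 39*s + 15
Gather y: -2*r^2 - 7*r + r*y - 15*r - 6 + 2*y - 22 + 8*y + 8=-2*r^2 - 22*r + y*(r + 10) - 20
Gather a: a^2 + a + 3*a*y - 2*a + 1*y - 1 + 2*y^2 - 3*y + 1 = a^2 + a*(3*y - 1) + 2*y^2 - 2*y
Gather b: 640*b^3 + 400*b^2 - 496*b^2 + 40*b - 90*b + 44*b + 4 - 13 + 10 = 640*b^3 - 96*b^2 - 6*b + 1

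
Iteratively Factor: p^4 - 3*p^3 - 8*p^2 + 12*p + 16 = (p + 2)*(p^3 - 5*p^2 + 2*p + 8) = (p + 1)*(p + 2)*(p^2 - 6*p + 8) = (p - 2)*(p + 1)*(p + 2)*(p - 4)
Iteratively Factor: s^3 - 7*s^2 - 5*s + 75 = (s - 5)*(s^2 - 2*s - 15) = (s - 5)*(s + 3)*(s - 5)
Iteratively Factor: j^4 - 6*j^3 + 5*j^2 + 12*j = (j - 3)*(j^3 - 3*j^2 - 4*j) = (j - 3)*(j + 1)*(j^2 - 4*j) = (j - 4)*(j - 3)*(j + 1)*(j)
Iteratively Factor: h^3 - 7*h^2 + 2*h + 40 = (h - 4)*(h^2 - 3*h - 10) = (h - 4)*(h + 2)*(h - 5)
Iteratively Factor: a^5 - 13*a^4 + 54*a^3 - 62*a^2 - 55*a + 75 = (a - 1)*(a^4 - 12*a^3 + 42*a^2 - 20*a - 75) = (a - 3)*(a - 1)*(a^3 - 9*a^2 + 15*a + 25) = (a - 5)*(a - 3)*(a - 1)*(a^2 - 4*a - 5) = (a - 5)^2*(a - 3)*(a - 1)*(a + 1)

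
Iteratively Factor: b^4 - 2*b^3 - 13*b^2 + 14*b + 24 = (b + 1)*(b^3 - 3*b^2 - 10*b + 24) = (b + 1)*(b + 3)*(b^2 - 6*b + 8) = (b - 4)*(b + 1)*(b + 3)*(b - 2)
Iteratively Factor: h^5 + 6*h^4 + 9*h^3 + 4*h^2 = (h)*(h^4 + 6*h^3 + 9*h^2 + 4*h) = h*(h + 1)*(h^3 + 5*h^2 + 4*h) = h*(h + 1)*(h + 4)*(h^2 + h) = h*(h + 1)^2*(h + 4)*(h)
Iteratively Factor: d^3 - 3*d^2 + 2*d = (d)*(d^2 - 3*d + 2) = d*(d - 1)*(d - 2)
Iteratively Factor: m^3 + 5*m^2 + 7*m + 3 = (m + 1)*(m^2 + 4*m + 3) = (m + 1)*(m + 3)*(m + 1)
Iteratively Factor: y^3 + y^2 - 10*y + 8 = (y - 2)*(y^2 + 3*y - 4) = (y - 2)*(y - 1)*(y + 4)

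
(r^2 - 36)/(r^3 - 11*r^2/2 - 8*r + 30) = 2*(r + 6)/(2*r^2 + r - 10)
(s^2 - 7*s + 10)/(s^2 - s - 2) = (s - 5)/(s + 1)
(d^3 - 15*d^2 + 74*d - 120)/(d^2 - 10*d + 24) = d - 5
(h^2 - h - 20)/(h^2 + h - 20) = (h^2 - h - 20)/(h^2 + h - 20)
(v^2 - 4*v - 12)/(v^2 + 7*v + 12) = (v^2 - 4*v - 12)/(v^2 + 7*v + 12)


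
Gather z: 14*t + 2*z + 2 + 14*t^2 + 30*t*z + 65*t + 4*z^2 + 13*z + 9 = 14*t^2 + 79*t + 4*z^2 + z*(30*t + 15) + 11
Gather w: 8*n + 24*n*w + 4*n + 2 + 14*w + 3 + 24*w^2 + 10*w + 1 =12*n + 24*w^2 + w*(24*n + 24) + 6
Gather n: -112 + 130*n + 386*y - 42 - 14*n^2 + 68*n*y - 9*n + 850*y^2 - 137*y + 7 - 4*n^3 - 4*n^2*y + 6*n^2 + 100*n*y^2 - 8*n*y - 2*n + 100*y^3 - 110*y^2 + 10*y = -4*n^3 + n^2*(-4*y - 8) + n*(100*y^2 + 60*y + 119) + 100*y^3 + 740*y^2 + 259*y - 147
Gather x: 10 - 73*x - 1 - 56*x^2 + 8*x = -56*x^2 - 65*x + 9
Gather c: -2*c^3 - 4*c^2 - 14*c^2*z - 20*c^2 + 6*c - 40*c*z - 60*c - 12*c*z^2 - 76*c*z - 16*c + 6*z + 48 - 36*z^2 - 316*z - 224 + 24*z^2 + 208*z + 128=-2*c^3 + c^2*(-14*z - 24) + c*(-12*z^2 - 116*z - 70) - 12*z^2 - 102*z - 48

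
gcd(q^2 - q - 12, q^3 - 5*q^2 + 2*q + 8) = q - 4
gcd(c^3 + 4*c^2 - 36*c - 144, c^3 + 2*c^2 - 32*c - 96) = c^2 - 2*c - 24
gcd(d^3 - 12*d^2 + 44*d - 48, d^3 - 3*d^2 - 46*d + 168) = d^2 - 10*d + 24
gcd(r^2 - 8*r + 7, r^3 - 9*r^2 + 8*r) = r - 1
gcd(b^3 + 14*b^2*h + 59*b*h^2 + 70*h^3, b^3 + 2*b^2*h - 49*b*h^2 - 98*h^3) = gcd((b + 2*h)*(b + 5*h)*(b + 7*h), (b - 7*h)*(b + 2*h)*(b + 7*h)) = b^2 + 9*b*h + 14*h^2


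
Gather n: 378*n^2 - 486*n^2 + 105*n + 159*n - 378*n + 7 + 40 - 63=-108*n^2 - 114*n - 16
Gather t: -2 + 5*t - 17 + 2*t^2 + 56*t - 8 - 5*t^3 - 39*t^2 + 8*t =-5*t^3 - 37*t^2 + 69*t - 27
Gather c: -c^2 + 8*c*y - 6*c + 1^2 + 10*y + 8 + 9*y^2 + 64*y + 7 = -c^2 + c*(8*y - 6) + 9*y^2 + 74*y + 16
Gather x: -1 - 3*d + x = -3*d + x - 1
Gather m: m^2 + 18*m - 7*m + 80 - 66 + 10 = m^2 + 11*m + 24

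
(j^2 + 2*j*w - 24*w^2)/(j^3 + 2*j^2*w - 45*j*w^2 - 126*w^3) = (-j + 4*w)/(-j^2 + 4*j*w + 21*w^2)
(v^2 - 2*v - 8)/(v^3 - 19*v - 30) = (v - 4)/(v^2 - 2*v - 15)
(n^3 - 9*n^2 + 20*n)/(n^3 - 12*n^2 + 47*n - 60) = n/(n - 3)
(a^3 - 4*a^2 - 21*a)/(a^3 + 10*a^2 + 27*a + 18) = a*(a - 7)/(a^2 + 7*a + 6)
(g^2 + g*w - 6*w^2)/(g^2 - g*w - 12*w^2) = (-g + 2*w)/(-g + 4*w)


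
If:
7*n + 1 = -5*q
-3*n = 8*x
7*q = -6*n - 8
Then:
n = 33/19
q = -50/19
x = -99/152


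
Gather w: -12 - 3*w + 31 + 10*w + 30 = 7*w + 49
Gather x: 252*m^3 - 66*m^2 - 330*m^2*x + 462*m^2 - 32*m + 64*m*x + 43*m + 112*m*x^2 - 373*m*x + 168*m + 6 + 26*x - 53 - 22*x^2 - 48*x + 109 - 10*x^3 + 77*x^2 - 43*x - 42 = 252*m^3 + 396*m^2 + 179*m - 10*x^3 + x^2*(112*m + 55) + x*(-330*m^2 - 309*m - 65) + 20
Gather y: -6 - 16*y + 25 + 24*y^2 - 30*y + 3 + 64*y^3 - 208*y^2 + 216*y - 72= 64*y^3 - 184*y^2 + 170*y - 50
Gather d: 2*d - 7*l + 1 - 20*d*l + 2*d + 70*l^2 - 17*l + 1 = d*(4 - 20*l) + 70*l^2 - 24*l + 2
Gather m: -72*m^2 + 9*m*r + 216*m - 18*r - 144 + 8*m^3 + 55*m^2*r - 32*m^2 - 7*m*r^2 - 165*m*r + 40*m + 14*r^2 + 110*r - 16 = 8*m^3 + m^2*(55*r - 104) + m*(-7*r^2 - 156*r + 256) + 14*r^2 + 92*r - 160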